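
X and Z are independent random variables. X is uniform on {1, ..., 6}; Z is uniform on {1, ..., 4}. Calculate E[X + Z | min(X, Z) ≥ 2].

P(min(X, Z) ≥ 2) = 5/8.
Summing (X+Z)·P(x,y) over outcomes with min(X, Z) ≥ 2 gives 35/8.
E[X + Z | min(X, Z) ≥ 2] = (35/8) / (5/8) = 7.

7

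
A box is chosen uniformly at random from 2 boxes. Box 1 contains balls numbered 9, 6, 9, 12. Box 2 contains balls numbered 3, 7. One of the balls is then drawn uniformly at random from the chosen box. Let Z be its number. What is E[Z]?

E[Z | box 1] = (9+6+9+12)/4 = 9.
E[Z | box 2] = (3+7)/2 = 5.
By the law of total expectation,
E[Z] = (1/2)·(9) + (1/2)·(5) = 7.

7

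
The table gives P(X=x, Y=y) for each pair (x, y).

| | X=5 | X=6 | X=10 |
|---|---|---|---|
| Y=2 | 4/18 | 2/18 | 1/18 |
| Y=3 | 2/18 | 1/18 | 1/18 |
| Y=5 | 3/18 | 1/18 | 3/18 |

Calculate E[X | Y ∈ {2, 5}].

P(Y ∈ {2, 5}) = 7/9.
Σ X·P over the event = 5·(4/18) + 5·(3/18) + 6·(2/18) + 6·(1/18) + 10·(1/18) + 10·(3/18) = 31/6.
E[X | Y ∈ {2, 5}] = (31/6) / (7/9) = 93/14.

93/14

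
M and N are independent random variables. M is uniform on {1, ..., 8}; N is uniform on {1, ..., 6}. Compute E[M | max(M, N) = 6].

51/11

P(max(M, N) = 6) = 11/48.
Summing M·P(x,y) over outcomes with max(M, N) = 6 gives 17/16.
E[M | max(M, N) = 6] = (17/16) / (11/48) = 51/11.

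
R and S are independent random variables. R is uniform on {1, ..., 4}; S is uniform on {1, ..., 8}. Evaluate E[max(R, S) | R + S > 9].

P(R + S > 9) = 3/16.
Summing max(R,S)·P(x,y) over outcomes with R + S > 9 gives 11/8.
E[max(R, S) | R + S > 9] = (11/8) / (3/16) = 22/3.

22/3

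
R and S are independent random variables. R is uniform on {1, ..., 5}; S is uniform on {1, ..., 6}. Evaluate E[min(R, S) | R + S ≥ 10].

14/3

P(R + S ≥ 10) = 1/10.
Summing min(R,S)·P(x,y) over outcomes with R + S ≥ 10 gives 7/15.
E[min(R, S) | R + S ≥ 10] = (7/15) / (1/10) = 14/3.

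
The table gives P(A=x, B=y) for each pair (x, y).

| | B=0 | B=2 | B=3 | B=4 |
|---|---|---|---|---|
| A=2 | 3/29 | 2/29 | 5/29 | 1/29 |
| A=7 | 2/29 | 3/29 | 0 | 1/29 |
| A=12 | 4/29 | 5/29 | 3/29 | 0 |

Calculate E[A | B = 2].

P(B = 2) = 10/29.
Σ A·P over the event = 2·(2/29) + 7·(3/29) + 12·(5/29) = 85/29.
E[A | B = 2] = (85/29) / (10/29) = 17/2.

17/2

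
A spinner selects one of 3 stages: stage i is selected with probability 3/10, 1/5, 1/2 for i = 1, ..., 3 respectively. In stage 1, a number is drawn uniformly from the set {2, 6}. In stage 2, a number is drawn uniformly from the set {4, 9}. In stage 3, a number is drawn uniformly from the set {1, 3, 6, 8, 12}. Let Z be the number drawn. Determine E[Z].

E[Z | stage 1] = (2+6)/2 = 4.
E[Z | stage 2] = (4+9)/2 = 13/2.
E[Z | stage 3] = (1+3+6+8+12)/5 = 6.
E[Z] = (3/10)·(4) + (1/5)·(13/2) + (1/2)·(6) = 11/2.

11/2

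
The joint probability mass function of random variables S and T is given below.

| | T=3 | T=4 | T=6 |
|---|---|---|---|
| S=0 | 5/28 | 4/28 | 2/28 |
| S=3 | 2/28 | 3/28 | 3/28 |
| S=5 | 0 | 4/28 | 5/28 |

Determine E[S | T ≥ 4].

P(T ≥ 4) = 3/4.
Σ S·P over the event = 0·(4/28) + 0·(2/28) + 3·(3/28) + 3·(3/28) + 5·(4/28) + 5·(5/28) = 9/4.
E[S | T ≥ 4] = (9/4) / (3/4) = 3.

3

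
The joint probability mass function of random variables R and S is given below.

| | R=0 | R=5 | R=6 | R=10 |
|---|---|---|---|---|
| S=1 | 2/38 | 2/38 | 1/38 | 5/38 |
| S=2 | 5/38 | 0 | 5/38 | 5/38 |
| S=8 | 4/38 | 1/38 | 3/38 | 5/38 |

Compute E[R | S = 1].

P(S = 1) = 5/19.
Summing R·P(R=x,S=y) over the conditioning event gives 33/19.
E[R | S = 1] = (33/19) / (5/19) = 33/5.

33/5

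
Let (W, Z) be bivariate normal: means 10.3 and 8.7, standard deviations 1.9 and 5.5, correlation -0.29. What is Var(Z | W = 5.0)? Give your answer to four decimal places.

27.7060

The conditional variance in a bivariate normal is σ_Z²(1 − ρ²), independent of x.
Var(Z | W=5.0) = (5.5)²·(1 − (-0.29)²) = 30.25·0.9159 = 27.7060.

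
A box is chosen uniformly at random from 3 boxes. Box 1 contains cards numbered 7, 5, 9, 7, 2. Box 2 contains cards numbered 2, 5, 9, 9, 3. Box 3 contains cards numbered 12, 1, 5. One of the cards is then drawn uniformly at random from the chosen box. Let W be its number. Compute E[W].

88/15

E[W | box 1] = (7+5+9+7+2)/5 = 6.
E[W | box 2] = (2+5+9+9+3)/5 = 28/5.
E[W | box 3] = (12+1+5)/3 = 6.
E[W] = (1/3)·(6) + (1/3)·(28/5) + (1/3)·(6) = 88/15.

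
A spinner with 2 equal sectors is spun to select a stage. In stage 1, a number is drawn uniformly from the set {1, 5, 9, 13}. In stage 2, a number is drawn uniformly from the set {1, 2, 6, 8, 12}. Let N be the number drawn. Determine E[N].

E[N | stage 1] = (1+5+9+13)/4 = 7.
E[N | stage 2] = (1+2+6+8+12)/5 = 29/5.
E[N] = (1/2)·(7) + (1/2)·(29/5) = 32/5.

32/5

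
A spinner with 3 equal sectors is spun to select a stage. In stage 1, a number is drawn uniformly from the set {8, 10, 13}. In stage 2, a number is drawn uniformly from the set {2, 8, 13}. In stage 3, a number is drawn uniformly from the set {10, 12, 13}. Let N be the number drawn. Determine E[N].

89/9

E[N | stage 1] = (8+10+13)/3 = 31/3.
E[N | stage 2] = (2+8+13)/3 = 23/3.
E[N | stage 3] = (10+12+13)/3 = 35/3.
By the law of total expectation,
E[N] = (1/3)·(31/3) + (1/3)·(23/3) + (1/3)·(35/3) = 89/9.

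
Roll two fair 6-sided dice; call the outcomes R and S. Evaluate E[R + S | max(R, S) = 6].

P(max(R, S) = 6) = 11/36.
Summing (R+S)·P(x,y) over outcomes with max(R, S) = 6 gives 17/6.
E[R + S | max(R, S) = 6] = (17/6) / (11/36) = 102/11.

102/11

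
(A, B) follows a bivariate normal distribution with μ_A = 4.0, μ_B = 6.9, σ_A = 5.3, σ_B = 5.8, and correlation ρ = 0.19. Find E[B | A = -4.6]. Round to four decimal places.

E[B | A=x] = μ_B + ρ(σ_B/σ_A)(x − μ_A) for jointly normal variables.
E[B | A=-4.6] = 6.9 + (0.19)·(5.8/5.3)·(-4.6 − (4.0)) = 6.9 + (0.207925)·(-8.6) = 5.1118.

5.1118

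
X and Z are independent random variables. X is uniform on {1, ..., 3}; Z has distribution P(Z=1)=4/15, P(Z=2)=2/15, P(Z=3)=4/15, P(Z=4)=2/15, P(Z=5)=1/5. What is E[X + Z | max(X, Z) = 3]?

43/9

P(max(X, Z) = 3) = 2/5.
Summing (X+Z)·P(x,y) over outcomes with max(X, Z) = 3 gives 86/45.
E[X + Z | max(X, Z) = 3] = (86/45) / (2/5) = 43/9.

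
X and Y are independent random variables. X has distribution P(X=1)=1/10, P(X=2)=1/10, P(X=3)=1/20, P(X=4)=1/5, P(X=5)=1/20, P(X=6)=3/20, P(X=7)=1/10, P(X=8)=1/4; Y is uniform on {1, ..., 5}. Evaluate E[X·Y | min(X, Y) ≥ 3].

P(min(X, Y) ≥ 3) = 12/25.
Summing XY·P(x,y) over outcomes with min(X, Y) ≥ 3 gives 288/25.
E[X·Y | min(X, Y) ≥ 3] = (288/25) / (12/25) = 24.

24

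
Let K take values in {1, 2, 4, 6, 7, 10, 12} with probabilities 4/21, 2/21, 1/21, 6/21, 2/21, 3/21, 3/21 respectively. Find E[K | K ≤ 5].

P(K ≤ 5) = 1/3.
Σ over the event: 1·4/21 + 2·2/21 + 4·1/21 = 4/7.
E[K | K ≤ 5] = (4/7) / (1/3) = 12/7.

12/7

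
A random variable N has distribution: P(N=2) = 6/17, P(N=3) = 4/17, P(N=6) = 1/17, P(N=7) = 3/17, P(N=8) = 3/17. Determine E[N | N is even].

21/5

P(N is even) = 10/17.
Σ over the event: 2·6/17 + 6·1/17 + 8·3/17 = 42/17.
E[N | N is even] = (42/17) / (10/17) = 21/5.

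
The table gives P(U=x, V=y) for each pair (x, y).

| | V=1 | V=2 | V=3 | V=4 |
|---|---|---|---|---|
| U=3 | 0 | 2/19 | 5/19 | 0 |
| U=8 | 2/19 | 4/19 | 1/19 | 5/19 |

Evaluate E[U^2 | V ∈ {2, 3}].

P(V ∈ {2, 3}) = 12/19.
Σ U^2·P over the event = 9·(2/19) + 9·(5/19) + 64·(4/19) + 64·(1/19) = 383/19.
E[U^2 | V ∈ {2, 3}] = (383/19) / (12/19) = 383/12.

383/12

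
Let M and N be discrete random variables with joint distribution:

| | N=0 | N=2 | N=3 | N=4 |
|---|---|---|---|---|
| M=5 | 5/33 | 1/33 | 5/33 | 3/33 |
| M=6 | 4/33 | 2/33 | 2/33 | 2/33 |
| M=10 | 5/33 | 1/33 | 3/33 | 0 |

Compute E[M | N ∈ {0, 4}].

126/19

P(N ∈ {0, 4}) = 19/33.
Σ M·P over the event = 5·(5/33) + 5·(3/33) + 6·(4/33) + 6·(2/33) + 10·(5/33) = 42/11.
E[M | N ∈ {0, 4}] = (42/11) / (19/33) = 126/19.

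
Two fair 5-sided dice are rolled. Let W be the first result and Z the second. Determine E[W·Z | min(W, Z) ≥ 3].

16

Outcomes with min(W, Z) ≥ 3: (3,3), (3,4), (3,5), (4,3), (4,4), (4,5), (5,3), (5,4), (5,5), each with probability 1/25.
E[W·Z | min(W, Z) ≥ 3] = (9 + 12 + 15 + 12 + 16 + 20 + 15 + 20 + 25) / 9 = 16.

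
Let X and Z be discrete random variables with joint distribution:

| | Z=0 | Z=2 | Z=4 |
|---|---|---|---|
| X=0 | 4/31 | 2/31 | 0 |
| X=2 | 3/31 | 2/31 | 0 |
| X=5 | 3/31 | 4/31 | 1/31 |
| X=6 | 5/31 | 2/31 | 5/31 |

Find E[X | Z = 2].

18/5

P(Z = 2) = 10/31.
Σ X·P over the event = 0·(2/31) + 2·(2/31) + 5·(4/31) + 6·(2/31) = 36/31.
E[X | Z = 2] = (36/31) / (10/31) = 18/5.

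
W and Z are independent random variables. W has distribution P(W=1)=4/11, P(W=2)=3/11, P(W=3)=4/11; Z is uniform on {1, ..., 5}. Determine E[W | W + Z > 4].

74/33

P(W + Z > 4) = 3/5.
Summing W·P(x,y) over outcomes with W + Z > 4 gives 74/55.
E[W | W + Z > 4] = (74/55) / (3/5) = 74/33.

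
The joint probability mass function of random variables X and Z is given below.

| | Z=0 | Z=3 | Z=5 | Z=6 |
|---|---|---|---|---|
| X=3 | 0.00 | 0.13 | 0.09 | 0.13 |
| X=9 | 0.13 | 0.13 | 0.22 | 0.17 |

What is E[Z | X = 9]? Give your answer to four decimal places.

P(X = 9) = 0.65.
Summing Z·P(X=x,Z=y) over the conditioning event gives 2.51.
E[Z | X = 9] = (2.51) / (0.65) = 3.8615.

3.8615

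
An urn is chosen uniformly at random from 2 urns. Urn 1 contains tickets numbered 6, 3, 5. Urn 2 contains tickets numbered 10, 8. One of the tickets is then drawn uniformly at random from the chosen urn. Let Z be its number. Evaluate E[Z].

E[Z | urn 1] = (6+3+5)/3 = 14/3.
E[Z | urn 2] = (10+8)/2 = 9.
By the law of total expectation,
E[Z] = (1/2)·(14/3) + (1/2)·(9) = 41/6.

41/6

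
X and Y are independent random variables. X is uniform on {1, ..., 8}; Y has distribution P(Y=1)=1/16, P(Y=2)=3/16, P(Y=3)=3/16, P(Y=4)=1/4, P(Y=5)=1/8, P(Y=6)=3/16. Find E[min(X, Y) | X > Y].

109/34

P(X > Y) = 17/32.
Summing min(X,Y)·P(x,y) over outcomes with X > Y gives 109/64.
E[min(X, Y) | X > Y] = (109/64) / (17/32) = 109/34.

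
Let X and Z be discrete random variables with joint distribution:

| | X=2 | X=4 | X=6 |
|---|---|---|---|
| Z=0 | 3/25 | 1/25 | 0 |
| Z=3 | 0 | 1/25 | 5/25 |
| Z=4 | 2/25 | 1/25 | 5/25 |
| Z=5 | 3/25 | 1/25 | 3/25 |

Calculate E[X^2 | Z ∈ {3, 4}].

200/7

P(Z ∈ {3, 4}) = 14/25.
Σ X^2·P over the event = 4·(2/25) + 16·(1/25) + 16·(1/25) + 36·(5/25) + 36·(5/25) = 16.
E[X^2 | Z ∈ {3, 4}] = (16) / (14/25) = 200/7.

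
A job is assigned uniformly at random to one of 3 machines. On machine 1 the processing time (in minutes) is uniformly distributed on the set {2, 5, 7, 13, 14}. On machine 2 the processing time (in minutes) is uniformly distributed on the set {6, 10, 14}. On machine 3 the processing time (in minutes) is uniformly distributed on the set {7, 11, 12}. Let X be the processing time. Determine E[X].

E[X | machine 1] = (2+5+7+13+14)/5 = 41/5.
E[X | machine 2] = (6+10+14)/3 = 10.
E[X | machine 3] = (7+11+12)/3 = 10.
By the law of total expectation,
E[X] = (1/3)·(41/5) + (1/3)·(10) + (1/3)·(10) = 47/5.

47/5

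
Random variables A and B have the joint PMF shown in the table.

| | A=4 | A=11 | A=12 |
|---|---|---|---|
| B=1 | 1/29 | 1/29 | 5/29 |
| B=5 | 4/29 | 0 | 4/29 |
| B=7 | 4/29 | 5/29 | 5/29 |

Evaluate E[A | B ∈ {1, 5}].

P(B ∈ {1, 5}) = 15/29.
Σ A·P over the event = 4·(1/29) + 4·(4/29) + 11·(1/29) + 12·(5/29) + 12·(4/29) = 139/29.
E[A | B ∈ {1, 5}] = (139/29) / (15/29) = 139/15.

139/15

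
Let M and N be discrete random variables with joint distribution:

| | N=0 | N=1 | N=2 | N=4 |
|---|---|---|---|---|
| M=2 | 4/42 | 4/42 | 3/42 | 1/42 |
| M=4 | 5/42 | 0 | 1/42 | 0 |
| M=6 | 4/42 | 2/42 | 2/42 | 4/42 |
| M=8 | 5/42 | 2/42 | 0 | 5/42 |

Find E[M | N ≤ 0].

P(N ≤ 0) = 3/7.
Σ M·P over the event = 2·(4/42) + 4·(5/42) + 6·(4/42) + 8·(5/42) = 46/21.
E[M | N ≤ 0] = (46/21) / (3/7) = 46/9.

46/9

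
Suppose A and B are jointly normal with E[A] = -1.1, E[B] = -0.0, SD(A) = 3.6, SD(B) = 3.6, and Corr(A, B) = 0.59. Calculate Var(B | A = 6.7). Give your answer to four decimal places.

8.4486

For a bivariate normal, Var(B | A=x) = σ_B²(1 − ρ²).
Var(B | A=6.7) = (3.6)²·(1 − (0.59)²) = 12.96·0.6519 = 8.4486.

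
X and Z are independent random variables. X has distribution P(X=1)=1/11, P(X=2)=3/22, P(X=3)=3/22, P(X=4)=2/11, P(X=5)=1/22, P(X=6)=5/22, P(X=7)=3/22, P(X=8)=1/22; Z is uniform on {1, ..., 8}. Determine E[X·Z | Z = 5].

P(Z = 5) = 1/8.
Summing XZ·P(x,y) over outcomes with Z = 5 gives 485/176.
E[X·Z | Z = 5] = (485/176) / (1/8) = 485/22.

485/22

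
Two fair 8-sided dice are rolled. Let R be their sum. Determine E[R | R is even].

P(R is even) = 1/2.
Σ over the event: 2·1/64 + 4·3/64 + 6·5/64 + 8·7/64 + 10·7/64 + 12·5/64 + 14·3/64 + 16·1/64 = 9/2.
E[R | R is even] = (9/2) / (1/2) = 9.

9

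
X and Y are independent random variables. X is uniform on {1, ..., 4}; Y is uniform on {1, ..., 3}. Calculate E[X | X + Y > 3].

Outcomes with X + Y > 3: (1,3), (2,2), (2,3), (3,1), (3,2), (3,3), (4,1), (4,2), (4,3), each with probability 1/12.
E[X | X + Y > 3] = (1 + 2 + 2 + 3 + 3 + 3 + 4 + 4 + 4) / 9 = 26/9.

26/9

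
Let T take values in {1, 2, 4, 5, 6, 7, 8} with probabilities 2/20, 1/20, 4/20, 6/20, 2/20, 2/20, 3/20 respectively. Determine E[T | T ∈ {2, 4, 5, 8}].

36/7

P(T ∈ {2, 4, 5, 8}) = 7/10.
Σ over the event: 2·1/20 + 4·1/5 + 5·3/10 + 8·3/20 = 18/5.
E[T | T ∈ {2, 4, 5, 8}] = (18/5) / (7/10) = 36/7.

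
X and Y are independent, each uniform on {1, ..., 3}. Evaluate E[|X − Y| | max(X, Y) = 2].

Outcomes with max(X, Y) = 2: (1,2), (2,1), (2,2), each with probability 1/9.
E[|X − Y| | max(X, Y) = 2] = (1 + 1 + 0) / 3 = 2/3.

2/3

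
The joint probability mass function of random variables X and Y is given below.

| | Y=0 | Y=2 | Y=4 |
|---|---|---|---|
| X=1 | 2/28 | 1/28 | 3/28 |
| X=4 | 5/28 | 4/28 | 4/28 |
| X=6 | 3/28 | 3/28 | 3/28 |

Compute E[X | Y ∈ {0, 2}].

25/6

P(Y ∈ {0, 2}) = 9/14.
Σ X·P over the event = 1·(2/28) + 1·(1/28) + 4·(5/28) + 4·(4/28) + 6·(3/28) + 6·(3/28) = 75/28.
E[X | Y ∈ {0, 2}] = (75/28) / (9/14) = 25/6.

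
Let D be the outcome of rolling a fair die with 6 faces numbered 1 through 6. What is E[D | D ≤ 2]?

Given D ≤ 2, D is equally likely to be any of {1, 2}.
E[D | D ≤ 2] = (1 + 2) / 2 = 3/2.

3/2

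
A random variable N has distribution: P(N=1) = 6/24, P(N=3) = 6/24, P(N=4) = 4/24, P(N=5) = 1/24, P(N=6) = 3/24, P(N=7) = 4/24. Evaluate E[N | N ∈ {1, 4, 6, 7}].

4

P(N ∈ {1, 4, 6, 7}) = 17/24.
Σ over the event: 1·1/4 + 4·1/6 + 6·1/8 + 7·1/6 = 17/6.
E[N | N ∈ {1, 4, 6, 7}] = (17/6) / (17/24) = 4.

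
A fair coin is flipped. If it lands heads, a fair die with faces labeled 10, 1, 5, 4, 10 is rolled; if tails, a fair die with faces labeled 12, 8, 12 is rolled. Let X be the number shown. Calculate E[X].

25/3

E[X | heads] = (10+1+5+4+10)/5 = 6.
E[X | tails] = (12+8+12)/3 = 32/3.
By the law of total expectation,
E[X] = (1/2)·(6) + (1/2)·(32/3) = 25/3.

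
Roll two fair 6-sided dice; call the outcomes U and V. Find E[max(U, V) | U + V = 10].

Outcomes with U + V = 10: (4,6), (5,5), (6,4), each with probability 1/36.
E[max(U, V) | U + V = 10] = (6 + 5 + 6) / 3 = 17/3.

17/3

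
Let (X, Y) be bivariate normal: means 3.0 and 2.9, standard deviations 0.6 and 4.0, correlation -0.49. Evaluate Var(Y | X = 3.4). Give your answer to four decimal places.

Var(Y | X=x) = (1 − ρ²)·σ_Y².
Var(Y | X=3.4) = (4.0)²·(1 − (-0.49)²) = 16·0.7599 = 12.1584.

12.1584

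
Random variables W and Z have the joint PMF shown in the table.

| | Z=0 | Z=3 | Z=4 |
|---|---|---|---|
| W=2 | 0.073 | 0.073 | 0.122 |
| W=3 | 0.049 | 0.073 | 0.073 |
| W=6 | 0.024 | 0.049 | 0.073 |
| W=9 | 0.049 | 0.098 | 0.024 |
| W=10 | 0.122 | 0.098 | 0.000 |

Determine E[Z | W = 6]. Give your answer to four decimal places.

3.0068

P(W = 6) = 0.146.
Σ Z·P over the event = 0·(0.024) + 3·(0.049) + 4·(0.073) = 0.439.
E[Z | W = 6] = (0.439) / (0.146) = 3.0068.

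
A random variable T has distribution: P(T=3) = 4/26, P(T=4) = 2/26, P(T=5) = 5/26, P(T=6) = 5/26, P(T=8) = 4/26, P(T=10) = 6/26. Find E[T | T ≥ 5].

147/20

P(T ≥ 5) = 10/13.
Σ over the event: 5·5/26 + 6·5/26 + 8·2/13 + 10·3/13 = 147/26.
E[T | T ≥ 5] = (147/26) / (10/13) = 147/20.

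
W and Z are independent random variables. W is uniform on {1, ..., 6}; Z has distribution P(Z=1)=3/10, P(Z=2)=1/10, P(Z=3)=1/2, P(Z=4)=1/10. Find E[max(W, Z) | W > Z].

41/9

P(W > Z) = 3/5.
Summing max(W,Z)·P(x,y) over outcomes with W > Z gives 41/15.
E[max(W, Z) | W > Z] = (41/15) / (3/5) = 41/9.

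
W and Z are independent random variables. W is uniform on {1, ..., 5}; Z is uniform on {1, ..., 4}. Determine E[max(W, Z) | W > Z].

4

P(W > Z) = 1/2.
Summing max(W,Z)·P(x,y) over outcomes with W > Z gives 2.
E[max(W, Z) | W > Z] = (2) / (1/2) = 4.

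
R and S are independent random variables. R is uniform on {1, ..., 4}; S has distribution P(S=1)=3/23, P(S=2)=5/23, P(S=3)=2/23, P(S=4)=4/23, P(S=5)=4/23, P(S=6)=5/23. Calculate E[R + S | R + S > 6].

170/21

P(R + S > 6) = 21/46.
Summing (R+S)·P(x,y) over outcomes with R + S > 6 gives 85/23.
E[R + S | R + S > 6] = (85/23) / (21/46) = 170/21.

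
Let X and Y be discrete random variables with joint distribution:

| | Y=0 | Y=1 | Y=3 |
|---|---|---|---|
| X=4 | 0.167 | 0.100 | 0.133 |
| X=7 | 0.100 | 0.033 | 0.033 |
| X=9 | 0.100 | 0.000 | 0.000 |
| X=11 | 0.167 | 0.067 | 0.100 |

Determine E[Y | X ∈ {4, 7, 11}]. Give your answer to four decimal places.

1.1089

P(X ∈ {4, 7, 11}) = 0.900.
Summing Y·P(X=x,Y=y) over the conditioning event gives 0.998.
E[Y | X ∈ {4, 7, 11}] = (0.998) / (0.900) = 1.1089.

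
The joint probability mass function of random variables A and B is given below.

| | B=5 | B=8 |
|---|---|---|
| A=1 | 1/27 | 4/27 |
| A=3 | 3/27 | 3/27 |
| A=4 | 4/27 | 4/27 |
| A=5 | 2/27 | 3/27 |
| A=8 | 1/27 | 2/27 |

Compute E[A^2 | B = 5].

206/11

P(B = 5) = 11/27.
Σ A^2·P over the event = 1·(1/27) + 9·(3/27) + 16·(4/27) + 25·(2/27) + 64·(1/27) = 206/27.
E[A^2 | B = 5] = (206/27) / (11/27) = 206/11.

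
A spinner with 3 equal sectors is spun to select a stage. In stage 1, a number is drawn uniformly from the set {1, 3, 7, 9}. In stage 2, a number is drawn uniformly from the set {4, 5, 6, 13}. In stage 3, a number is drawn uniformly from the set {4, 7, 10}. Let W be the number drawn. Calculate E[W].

E[W | stage 1] = (1+3+7+9)/4 = 5.
E[W | stage 2] = (4+5+6+13)/4 = 7.
E[W | stage 3] = (4+7+10)/3 = 7.
E[W] = (1/3)·(5) + (1/3)·(7) + (1/3)·(7) = 19/3.

19/3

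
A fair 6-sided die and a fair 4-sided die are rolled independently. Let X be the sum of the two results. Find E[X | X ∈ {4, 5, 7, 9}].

6

P(X ∈ {4, 5, 7, 9}) = 13/24.
Σ over the event: 4·1/8 + 5·1/6 + 7·1/6 + 9·1/12 = 13/4.
E[X | X ∈ {4, 5, 7, 9}] = (13/4) / (13/24) = 6.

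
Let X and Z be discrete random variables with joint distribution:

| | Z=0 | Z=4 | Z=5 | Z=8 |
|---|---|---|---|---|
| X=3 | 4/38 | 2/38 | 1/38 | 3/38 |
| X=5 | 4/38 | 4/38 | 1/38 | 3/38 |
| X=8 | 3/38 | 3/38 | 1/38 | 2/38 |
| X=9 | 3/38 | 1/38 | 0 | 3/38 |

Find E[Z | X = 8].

11/3

P(X = 8) = 9/38.
Σ Z·P over the event = 0·(3/38) + 4·(3/38) + 5·(1/38) + 8·(2/38) = 33/38.
E[Z | X = 8] = (33/38) / (9/38) = 11/3.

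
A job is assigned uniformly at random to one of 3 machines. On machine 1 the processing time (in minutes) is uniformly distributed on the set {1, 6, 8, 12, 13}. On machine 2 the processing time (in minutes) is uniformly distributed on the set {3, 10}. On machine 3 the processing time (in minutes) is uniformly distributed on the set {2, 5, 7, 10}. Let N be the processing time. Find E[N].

41/6

E[N | machine 1] = (1+6+8+12+13)/5 = 8.
E[N | machine 2] = (3+10)/2 = 13/2.
E[N | machine 3] = (2+5+7+10)/4 = 6.
E[N] = (1/3)·(8) + (1/3)·(13/2) + (1/3)·(6) = 41/6.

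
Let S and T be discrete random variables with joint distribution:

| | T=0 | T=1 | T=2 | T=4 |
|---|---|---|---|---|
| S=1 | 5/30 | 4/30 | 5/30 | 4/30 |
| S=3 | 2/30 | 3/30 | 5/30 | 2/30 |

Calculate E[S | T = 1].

13/7

P(T = 1) = 7/30.
Σ S·P over the event = 1·(4/30) + 3·(3/30) = 13/30.
E[S | T = 1] = (13/30) / (7/30) = 13/7.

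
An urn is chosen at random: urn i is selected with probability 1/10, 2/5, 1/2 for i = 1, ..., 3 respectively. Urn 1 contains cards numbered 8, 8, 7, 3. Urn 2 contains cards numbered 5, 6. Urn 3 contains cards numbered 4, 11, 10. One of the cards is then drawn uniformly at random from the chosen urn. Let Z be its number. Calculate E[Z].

421/60

E[Z | urn 1] = (8+8+7+3)/4 = 13/2.
E[Z | urn 2] = (5+6)/2 = 11/2.
E[Z | urn 3] = (4+11+10)/3 = 25/3.
By the law of total expectation,
E[Z] = (1/10)·(13/2) + (2/5)·(11/2) + (1/2)·(25/3) = 421/60.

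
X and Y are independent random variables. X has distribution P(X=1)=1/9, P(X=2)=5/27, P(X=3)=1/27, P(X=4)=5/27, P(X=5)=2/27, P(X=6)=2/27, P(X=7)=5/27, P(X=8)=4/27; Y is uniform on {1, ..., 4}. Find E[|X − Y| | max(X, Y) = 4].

P(max(X, Y) = 4) = 29/108.
Summing |X−Y|·P(x,y) over outcomes with max(X, Y) = 4 gives 25/54.
E[|X − Y| | max(X, Y) = 4] = (25/54) / (29/108) = 50/29.

50/29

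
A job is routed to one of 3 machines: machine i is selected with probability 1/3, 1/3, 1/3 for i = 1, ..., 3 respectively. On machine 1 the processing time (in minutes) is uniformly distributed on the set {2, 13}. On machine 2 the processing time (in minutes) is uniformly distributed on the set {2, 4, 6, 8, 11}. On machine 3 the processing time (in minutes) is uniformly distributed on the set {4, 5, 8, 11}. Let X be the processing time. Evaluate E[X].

E[X | machine 1] = (2+13)/2 = 15/2.
E[X | machine 2] = (2+4+6+8+11)/5 = 31/5.
E[X | machine 3] = (4+5+8+11)/4 = 7.
By the law of total expectation,
E[X] = (1/3)·(15/2) + (1/3)·(31/5) + (1/3)·(7) = 69/10.

69/10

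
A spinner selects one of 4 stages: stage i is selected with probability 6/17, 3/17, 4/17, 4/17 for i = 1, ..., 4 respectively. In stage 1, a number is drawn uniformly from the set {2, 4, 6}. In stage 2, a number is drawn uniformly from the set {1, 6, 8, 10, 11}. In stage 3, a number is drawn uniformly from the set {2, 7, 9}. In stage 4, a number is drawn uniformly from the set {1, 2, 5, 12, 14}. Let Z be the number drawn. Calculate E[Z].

484/85

E[Z | stage 1] = (2+4+6)/3 = 4.
E[Z | stage 2] = (1+6+8+10+11)/5 = 36/5.
E[Z | stage 3] = (2+7+9)/3 = 6.
E[Z | stage 4] = (1+2+5+12+14)/5 = 34/5.
E[Z] = (6/17)·(4) + (3/17)·(36/5) + (4/17)·(6) + (4/17)·(34/5) = 484/85.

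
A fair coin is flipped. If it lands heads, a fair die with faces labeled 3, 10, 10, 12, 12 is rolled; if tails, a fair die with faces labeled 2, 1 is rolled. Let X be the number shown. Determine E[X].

E[X | heads] = (3+10+10+12+12)/5 = 47/5.
E[X | tails] = (2+1)/2 = 3/2.
By the law of total expectation,
E[X] = (1/2)·(47/5) + (1/2)·(3/2) = 109/20.

109/20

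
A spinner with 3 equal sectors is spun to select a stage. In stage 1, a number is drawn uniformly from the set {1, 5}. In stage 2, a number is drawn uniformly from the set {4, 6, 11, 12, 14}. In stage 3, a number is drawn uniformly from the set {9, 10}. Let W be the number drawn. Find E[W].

73/10

E[W | stage 1] = (1+5)/2 = 3.
E[W | stage 2] = (4+6+11+12+14)/5 = 47/5.
E[W | stage 3] = (9+10)/2 = 19/2.
By the law of total expectation,
E[W] = (1/3)·(3) + (1/3)·(47/5) + (1/3)·(19/2) = 73/10.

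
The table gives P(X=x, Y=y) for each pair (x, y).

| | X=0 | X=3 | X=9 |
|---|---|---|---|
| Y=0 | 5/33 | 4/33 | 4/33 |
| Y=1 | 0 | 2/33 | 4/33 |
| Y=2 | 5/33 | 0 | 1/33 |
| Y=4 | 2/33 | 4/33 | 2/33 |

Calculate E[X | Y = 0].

P(Y = 0) = 13/33.
Summing X·P(X=x,Y=y) over the conditioning event gives 16/11.
E[X | Y = 0] = (16/11) / (13/33) = 48/13.

48/13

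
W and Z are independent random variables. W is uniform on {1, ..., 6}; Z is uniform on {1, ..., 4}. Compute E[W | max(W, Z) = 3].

Outcomes with max(W, Z) = 3: (1,3), (2,3), (3,1), (3,2), (3,3), each with probability 1/24.
E[W | max(W, Z) = 3] = (1 + 2 + 3 + 3 + 3) / 5 = 12/5.

12/5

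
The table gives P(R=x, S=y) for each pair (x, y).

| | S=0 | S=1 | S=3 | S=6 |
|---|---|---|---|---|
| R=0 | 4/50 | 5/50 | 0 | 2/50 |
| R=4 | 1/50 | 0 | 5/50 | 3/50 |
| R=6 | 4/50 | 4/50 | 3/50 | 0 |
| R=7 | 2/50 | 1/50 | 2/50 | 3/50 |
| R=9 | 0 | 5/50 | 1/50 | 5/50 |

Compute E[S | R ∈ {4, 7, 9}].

24/7

P(R ∈ {4, 7, 9}) = 14/25.
Summing S·P(R=x,S=y) over the conditioning event gives 48/25.
E[S | R ∈ {4, 7, 9}] = (48/25) / (14/25) = 24/7.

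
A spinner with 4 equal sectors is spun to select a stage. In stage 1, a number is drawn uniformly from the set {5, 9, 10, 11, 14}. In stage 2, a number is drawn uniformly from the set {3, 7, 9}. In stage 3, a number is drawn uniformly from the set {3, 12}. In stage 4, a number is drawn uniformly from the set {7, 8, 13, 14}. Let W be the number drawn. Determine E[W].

128/15

E[W | stage 1] = (5+9+10+11+14)/5 = 49/5.
E[W | stage 2] = (3+7+9)/3 = 19/3.
E[W | stage 3] = (3+12)/2 = 15/2.
E[W | stage 4] = (7+8+13+14)/4 = 21/2.
By the law of total expectation,
E[W] = (1/4)·(49/5) + (1/4)·(19/3) + (1/4)·(15/2) + (1/4)·(21/2) = 128/15.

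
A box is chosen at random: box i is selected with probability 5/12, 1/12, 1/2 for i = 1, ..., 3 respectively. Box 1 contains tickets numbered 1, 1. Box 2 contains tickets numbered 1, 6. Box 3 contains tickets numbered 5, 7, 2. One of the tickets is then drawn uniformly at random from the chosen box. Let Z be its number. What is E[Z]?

73/24

E[Z | box 1] = (1+1)/2 = 1.
E[Z | box 2] = (1+6)/2 = 7/2.
E[Z | box 3] = (5+7+2)/3 = 14/3.
By the law of total expectation,
E[Z] = (5/12)·(1) + (1/12)·(7/2) + (1/2)·(14/3) = 73/24.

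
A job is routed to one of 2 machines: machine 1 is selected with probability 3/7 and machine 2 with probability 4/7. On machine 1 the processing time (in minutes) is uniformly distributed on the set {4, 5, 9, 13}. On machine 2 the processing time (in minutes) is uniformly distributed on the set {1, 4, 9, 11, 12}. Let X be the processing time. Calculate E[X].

151/20

E[X | machine 1] = (4+5+9+13)/4 = 31/4.
E[X | machine 2] = (1+4+9+11+12)/5 = 37/5.
By the law of total expectation,
E[X] = (3/7)·(31/4) + (4/7)·(37/5) = 151/20.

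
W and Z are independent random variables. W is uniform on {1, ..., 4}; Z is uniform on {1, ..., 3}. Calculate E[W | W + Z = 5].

P(W + Z = 5) = 1/4.
Summing W·P(x,y) over outcomes with W + Z = 5 gives 3/4.
E[W | W + Z = 5] = (3/4) / (1/4) = 3.

3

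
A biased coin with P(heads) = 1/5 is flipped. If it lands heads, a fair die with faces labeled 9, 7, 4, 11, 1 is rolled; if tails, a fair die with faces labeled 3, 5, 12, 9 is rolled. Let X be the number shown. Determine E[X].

E[X | heads] = (9+7+4+11+1)/5 = 32/5.
E[X | tails] = (3+5+12+9)/4 = 29/4.
By the law of total expectation,
E[X] = (1/5)·(32/5) + (4/5)·(29/4) = 177/25.

177/25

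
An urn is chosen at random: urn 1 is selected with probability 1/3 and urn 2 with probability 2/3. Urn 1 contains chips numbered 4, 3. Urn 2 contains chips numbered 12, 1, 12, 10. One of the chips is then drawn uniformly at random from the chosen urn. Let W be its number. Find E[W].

7

E[W | urn 1] = (4+3)/2 = 7/2.
E[W | urn 2] = (12+1+12+10)/4 = 35/4.
E[W] = (1/3)·(7/2) + (2/3)·(35/4) = 7.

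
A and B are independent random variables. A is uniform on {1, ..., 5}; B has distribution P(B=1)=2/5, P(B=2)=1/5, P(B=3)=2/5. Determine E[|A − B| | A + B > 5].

P(A + B > 5) = 2/5.
Summing |A−B|·P(x,y) over outcomes with A + B > 5 gives 19/25.
E[|A − B| | A + B > 5] = (19/25) / (2/5) = 19/10.

19/10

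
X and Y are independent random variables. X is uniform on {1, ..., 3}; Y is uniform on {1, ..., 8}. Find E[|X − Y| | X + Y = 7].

3

P(X + Y = 7) = 1/8.
Summing |X−Y|·P(x,y) over outcomes with X + Y = 7 gives 3/8.
E[|X − Y| | X + Y = 7] = (3/8) / (1/8) = 3.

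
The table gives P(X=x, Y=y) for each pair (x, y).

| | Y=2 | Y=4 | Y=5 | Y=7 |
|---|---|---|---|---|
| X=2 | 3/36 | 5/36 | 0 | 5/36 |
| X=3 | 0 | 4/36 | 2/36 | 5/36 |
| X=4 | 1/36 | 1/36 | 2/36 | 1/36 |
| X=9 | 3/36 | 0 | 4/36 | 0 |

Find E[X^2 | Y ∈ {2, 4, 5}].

P(Y ∈ {2, 4, 5}) = 25/36.
Summing X^2·P(X=x,Y=y) over the conditioning event gives 239/12.
E[X^2 | Y ∈ {2, 4, 5}] = (239/12) / (25/36) = 717/25.

717/25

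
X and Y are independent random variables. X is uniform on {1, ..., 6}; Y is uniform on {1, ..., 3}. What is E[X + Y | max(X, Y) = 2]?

Outcomes with max(X, Y) = 2: (1,2), (2,1), (2,2), each with probability 1/18.
E[X + Y | max(X, Y) = 2] = (3 + 3 + 4) / 3 = 10/3.

10/3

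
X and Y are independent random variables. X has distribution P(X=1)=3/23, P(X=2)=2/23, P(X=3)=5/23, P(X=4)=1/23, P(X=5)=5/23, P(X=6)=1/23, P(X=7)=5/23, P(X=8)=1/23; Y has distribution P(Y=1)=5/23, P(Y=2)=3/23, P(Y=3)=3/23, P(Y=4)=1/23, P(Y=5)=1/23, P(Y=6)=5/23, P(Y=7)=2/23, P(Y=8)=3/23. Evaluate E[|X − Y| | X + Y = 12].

23/12

P(X + Y = 12) = 24/529.
Summing |X−Y|·P(x,y) over outcomes with X + Y = 12 gives 2/23.
E[|X − Y| | X + Y = 12] = (2/23) / (24/529) = 23/12.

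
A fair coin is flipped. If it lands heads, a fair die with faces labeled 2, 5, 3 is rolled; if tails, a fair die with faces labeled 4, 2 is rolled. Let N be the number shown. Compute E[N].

E[N | heads] = (2+5+3)/3 = 10/3.
E[N | tails] = (4+2)/2 = 3.
E[N] = (1/2)·(10/3) + (1/2)·(3) = 19/6.

19/6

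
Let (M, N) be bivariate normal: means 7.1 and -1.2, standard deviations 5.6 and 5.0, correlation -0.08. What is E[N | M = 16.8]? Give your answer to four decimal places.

-1.8929

For a bivariate normal, E[N | M=x] = μ_N + ρ·(σ_N/σ_M)·(x − μ_M).
E[N | M=16.8] = -1.2 + (-0.08)·(5.0/5.6)·(16.8 − (7.1)) = -1.2 + (-0.071429)·(9.7) = -1.8929.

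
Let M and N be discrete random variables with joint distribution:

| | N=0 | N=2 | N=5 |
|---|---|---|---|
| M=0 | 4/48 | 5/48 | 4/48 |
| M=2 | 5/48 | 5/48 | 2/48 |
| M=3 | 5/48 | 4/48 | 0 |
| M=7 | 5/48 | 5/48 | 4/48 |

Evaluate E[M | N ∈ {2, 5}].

P(N ∈ {2, 5}) = 29/48.
Σ M·P over the event = 0·(5/48) + 0·(4/48) + 2·(5/48) + 2·(2/48) + 3·(4/48) + 7·(5/48) + 7·(4/48) = 89/48.
E[M | N ∈ {2, 5}] = (89/48) / (29/48) = 89/29.

89/29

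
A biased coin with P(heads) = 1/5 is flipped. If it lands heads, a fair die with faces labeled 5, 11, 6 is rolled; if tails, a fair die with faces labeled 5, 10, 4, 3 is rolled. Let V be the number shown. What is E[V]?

88/15

E[V | heads] = (5+11+6)/3 = 22/3.
E[V | tails] = (5+10+4+3)/4 = 11/2.
By the law of total expectation,
E[V] = (1/5)·(22/3) + (4/5)·(11/2) = 88/15.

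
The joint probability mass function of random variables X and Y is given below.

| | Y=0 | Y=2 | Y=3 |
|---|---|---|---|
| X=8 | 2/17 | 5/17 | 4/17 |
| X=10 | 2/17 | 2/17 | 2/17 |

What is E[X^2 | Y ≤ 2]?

848/11

P(Y ≤ 2) = 11/17.
Σ X^2·P over the event = 64·(2/17) + 64·(5/17) + 100·(2/17) + 100·(2/17) = 848/17.
E[X^2 | Y ≤ 2] = (848/17) / (11/17) = 848/11.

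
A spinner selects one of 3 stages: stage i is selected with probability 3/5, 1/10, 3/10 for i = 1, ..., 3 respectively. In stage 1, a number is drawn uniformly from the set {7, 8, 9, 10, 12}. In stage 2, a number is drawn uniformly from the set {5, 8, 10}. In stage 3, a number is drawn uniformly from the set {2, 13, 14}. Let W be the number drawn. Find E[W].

689/75

E[W | stage 1] = (7+8+9+10+12)/5 = 46/5.
E[W | stage 2] = (5+8+10)/3 = 23/3.
E[W | stage 3] = (2+13+14)/3 = 29/3.
E[W] = (3/5)·(46/5) + (1/10)·(23/3) + (3/10)·(29/3) = 689/75.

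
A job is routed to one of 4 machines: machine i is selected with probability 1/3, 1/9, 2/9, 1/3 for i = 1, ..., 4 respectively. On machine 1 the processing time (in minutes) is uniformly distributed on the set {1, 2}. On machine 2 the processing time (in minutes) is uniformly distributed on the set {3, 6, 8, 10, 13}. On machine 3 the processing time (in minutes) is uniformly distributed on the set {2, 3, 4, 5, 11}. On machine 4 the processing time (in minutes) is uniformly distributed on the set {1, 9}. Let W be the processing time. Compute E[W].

25/6

E[W | machine 1] = (1+2)/2 = 3/2.
E[W | machine 2] = (3+6+8+10+13)/5 = 8.
E[W | machine 3] = (2+3+4+5+11)/5 = 5.
E[W | machine 4] = (1+9)/2 = 5.
By the law of total expectation,
E[W] = (1/3)·(3/2) + (1/9)·(8) + (2/9)·(5) + (1/3)·(5) = 25/6.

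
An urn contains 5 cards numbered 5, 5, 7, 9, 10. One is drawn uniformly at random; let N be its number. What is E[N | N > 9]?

P(N > 9) = 1/5.
Σ over the event: 10·1/5 = 2.
E[N | N > 9] = (2) / (1/5) = 10.

10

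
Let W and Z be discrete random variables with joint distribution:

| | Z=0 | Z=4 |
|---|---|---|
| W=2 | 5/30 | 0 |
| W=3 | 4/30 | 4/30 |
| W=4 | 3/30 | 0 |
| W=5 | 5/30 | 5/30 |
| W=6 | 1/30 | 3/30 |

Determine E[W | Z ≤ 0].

P(Z ≤ 0) = 3/5.
Summing W·P(W=x,Z=y) over the conditioning event gives 13/6.
E[W | Z ≤ 0] = (13/6) / (3/5) = 65/18.

65/18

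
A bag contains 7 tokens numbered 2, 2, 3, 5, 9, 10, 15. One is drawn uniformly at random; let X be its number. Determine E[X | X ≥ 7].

34/3

P(X ≥ 7) = 3/7.
Σ over the event: 9·1/7 + 10·1/7 + 15·1/7 = 34/7.
E[X | X ≥ 7] = (34/7) / (3/7) = 34/3.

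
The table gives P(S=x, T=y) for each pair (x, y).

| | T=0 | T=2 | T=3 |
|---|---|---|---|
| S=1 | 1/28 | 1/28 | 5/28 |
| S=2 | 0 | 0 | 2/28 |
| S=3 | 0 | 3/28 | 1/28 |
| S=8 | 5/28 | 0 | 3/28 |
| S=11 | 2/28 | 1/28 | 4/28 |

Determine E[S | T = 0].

63/8

P(T = 0) = 2/7.
Σ S·P over the event = 1·(1/28) + 8·(5/28) + 11·(2/28) = 9/4.
E[S | T = 0] = (9/4) / (2/7) = 63/8.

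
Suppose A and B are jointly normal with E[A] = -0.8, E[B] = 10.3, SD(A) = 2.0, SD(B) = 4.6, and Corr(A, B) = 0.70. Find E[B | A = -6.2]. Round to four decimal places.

1.6060

E[B | A=x] = μ_B + ρ(σ_B/σ_A)(x − μ_A) for jointly normal variables.
E[B | A=-6.2] = 10.3 + (0.70)·(4.6/2.0)·(-6.2 − (-0.8)) = 10.3 + (1.61)·(-5.4) = 1.6060.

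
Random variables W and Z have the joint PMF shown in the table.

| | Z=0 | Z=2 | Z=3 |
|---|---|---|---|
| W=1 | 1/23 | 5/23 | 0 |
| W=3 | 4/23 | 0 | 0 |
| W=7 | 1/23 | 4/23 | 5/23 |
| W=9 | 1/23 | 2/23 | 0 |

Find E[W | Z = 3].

P(Z = 3) = 5/23.
Σ W·P over the event = 7·(5/23) = 35/23.
E[W | Z = 3] = (35/23) / (5/23) = 7.

7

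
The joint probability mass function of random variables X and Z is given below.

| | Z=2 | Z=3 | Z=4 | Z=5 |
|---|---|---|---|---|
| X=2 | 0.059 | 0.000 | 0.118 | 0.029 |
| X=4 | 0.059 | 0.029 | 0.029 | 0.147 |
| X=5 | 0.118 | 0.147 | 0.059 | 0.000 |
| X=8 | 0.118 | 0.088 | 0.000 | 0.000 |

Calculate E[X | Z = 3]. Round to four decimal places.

P(Z = 3) = 0.264.
Σ X·P over the event = 4·(0.029) + 5·(0.147) + 8·(0.088) = 1.555.
E[X | Z = 3] = (1.555) / (0.264) = 5.8902.

5.8902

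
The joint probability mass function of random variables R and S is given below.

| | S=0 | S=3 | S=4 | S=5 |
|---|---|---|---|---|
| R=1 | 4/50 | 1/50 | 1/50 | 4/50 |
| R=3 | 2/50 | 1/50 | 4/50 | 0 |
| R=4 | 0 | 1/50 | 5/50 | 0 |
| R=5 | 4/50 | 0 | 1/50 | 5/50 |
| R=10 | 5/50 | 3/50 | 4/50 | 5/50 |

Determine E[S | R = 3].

P(R = 3) = 7/50.
Σ S·P over the event = 0·(2/50) + 3·(1/50) + 4·(4/50) = 19/50.
E[S | R = 3] = (19/50) / (7/50) = 19/7.

19/7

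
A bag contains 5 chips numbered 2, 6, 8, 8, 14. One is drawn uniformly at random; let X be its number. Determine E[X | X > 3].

P(X > 3) = 4/5.
Σ over the event: 6·1/5 + 8·2/5 + 14·1/5 = 36/5.
E[X | X > 3] = (36/5) / (4/5) = 9.

9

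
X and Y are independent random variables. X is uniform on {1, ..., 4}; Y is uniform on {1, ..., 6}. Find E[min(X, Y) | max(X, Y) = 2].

4/3

P(max(X, Y) = 2) = 1/8.
Summing min(X,Y)·P(x,y) over outcomes with max(X, Y) = 2 gives 1/6.
E[min(X, Y) | max(X, Y) = 2] = (1/6) / (1/8) = 4/3.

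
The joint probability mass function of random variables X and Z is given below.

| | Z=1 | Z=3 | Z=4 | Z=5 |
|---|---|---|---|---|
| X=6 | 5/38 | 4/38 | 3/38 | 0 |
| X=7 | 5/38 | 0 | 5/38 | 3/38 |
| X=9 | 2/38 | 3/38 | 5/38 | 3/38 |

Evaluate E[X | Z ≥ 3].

197/26

P(Z ≥ 3) = 13/19.
Σ X·P over the event = 6·(4/38) + 6·(3/38) + 7·(5/38) + 7·(3/38) + 9·(3/38) + 9·(5/38) + 9·(3/38) = 197/38.
E[X | Z ≥ 3] = (197/38) / (13/19) = 197/26.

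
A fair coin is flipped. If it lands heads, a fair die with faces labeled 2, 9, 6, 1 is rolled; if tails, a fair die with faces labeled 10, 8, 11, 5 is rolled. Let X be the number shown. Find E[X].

13/2

E[X | heads] = (2+9+6+1)/4 = 9/2.
E[X | tails] = (10+8+11+5)/4 = 17/2.
By the law of total expectation,
E[X] = (1/2)·(9/2) + (1/2)·(17/2) = 13/2.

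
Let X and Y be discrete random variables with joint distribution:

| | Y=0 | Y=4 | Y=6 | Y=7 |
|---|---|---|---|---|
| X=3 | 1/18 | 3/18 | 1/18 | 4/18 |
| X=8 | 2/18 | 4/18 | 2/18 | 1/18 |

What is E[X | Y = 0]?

P(Y = 0) = 1/6.
Σ X·P over the event = 3·(1/18) + 8·(2/18) = 19/18.
E[X | Y = 0] = (19/18) / (1/6) = 19/3.

19/3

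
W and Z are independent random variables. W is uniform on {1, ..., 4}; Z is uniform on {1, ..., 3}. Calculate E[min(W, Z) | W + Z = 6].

5/2

Outcomes with W + Z = 6: (3,3), (4,2), each with probability 1/12.
E[min(W, Z) | W + Z = 6] = (3 + 2) / 2 = 5/2.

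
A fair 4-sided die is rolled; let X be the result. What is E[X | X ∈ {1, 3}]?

2

P(X ∈ {1, 3}) = 1/2.
Σ over the event: 1·1/4 + 3·1/4 = 1.
E[X | X ∈ {1, 3}] = (1) / (1/2) = 2.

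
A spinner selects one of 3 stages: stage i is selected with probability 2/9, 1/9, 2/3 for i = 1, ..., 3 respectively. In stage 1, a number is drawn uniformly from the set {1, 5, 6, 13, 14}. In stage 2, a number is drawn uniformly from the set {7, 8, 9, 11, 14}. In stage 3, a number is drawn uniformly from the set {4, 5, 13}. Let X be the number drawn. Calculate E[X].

E[X | stage 1] = (1+5+6+13+14)/5 = 39/5.
E[X | stage 2] = (7+8+9+11+14)/5 = 49/5.
E[X | stage 3] = (4+5+13)/3 = 22/3.
By the law of total expectation,
E[X] = (2/9)·(39/5) + (1/9)·(49/5) + (2/3)·(22/3) = 347/45.

347/45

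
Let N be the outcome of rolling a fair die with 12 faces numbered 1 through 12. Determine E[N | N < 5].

Given N < 5, N is equally likely to be any of {1, 2, 3, 4}.
E[N | N < 5] = (1 + 2 + 3 + 4) / 4 = 5/2.

5/2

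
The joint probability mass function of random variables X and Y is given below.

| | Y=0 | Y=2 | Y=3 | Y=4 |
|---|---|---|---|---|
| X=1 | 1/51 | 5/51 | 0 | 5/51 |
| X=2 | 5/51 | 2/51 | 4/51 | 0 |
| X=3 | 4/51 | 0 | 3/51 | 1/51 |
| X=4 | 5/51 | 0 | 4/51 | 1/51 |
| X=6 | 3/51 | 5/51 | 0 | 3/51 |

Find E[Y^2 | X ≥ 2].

P(X ≥ 2) = 40/51.
Summing Y^2·P(X=x,Y=y) over the conditioning event gives 69/17.
E[Y^2 | X ≥ 2] = (69/17) / (40/51) = 207/40.

207/40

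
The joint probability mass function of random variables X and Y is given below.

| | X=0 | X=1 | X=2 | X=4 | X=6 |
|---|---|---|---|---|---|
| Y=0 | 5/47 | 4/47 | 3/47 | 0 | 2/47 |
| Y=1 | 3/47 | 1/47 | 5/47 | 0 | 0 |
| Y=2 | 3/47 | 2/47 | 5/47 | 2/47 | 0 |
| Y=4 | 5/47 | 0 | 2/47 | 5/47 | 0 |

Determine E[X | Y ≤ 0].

P(Y ≤ 0) = 14/47.
Σ X·P over the event = 0·(5/47) + 1·(4/47) + 2·(3/47) + 6·(2/47) = 22/47.
E[X | Y ≤ 0] = (22/47) / (14/47) = 11/7.

11/7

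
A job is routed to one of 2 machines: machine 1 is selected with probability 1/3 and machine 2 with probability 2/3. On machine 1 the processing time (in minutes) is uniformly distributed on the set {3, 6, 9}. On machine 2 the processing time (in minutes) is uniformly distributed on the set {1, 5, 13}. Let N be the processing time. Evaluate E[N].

56/9

E[N | machine 1] = (3+6+9)/3 = 6.
E[N | machine 2] = (1+5+13)/3 = 19/3.
E[N] = (1/3)·(6) + (2/3)·(19/3) = 56/9.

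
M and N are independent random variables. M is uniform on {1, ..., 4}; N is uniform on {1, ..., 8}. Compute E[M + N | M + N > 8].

10

Outcomes with M + N > 8: (1,8), (2,7), (2,8), (3,6), (3,7), (3,8), (4,5), (4,6), (4,7), (4,8), each with probability 1/32.
E[M + N | M + N > 8] = (9 + 9 + 10 + 9 + 10 + 11 + 9 + 10 + 11 + 12) / 10 = 10.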